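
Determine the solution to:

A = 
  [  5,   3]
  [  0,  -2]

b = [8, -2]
Row reduce the augmented matrix [A|b]:
(already in echelon form)
REF = 
  [  5,   3,   8]
  [  0,  -2,  -2]

Back-substitution:
x₂ = (-2) / (-2) = 1
x₁ = (8 - (3)(1)) / 5 = 1

x = [1, 1]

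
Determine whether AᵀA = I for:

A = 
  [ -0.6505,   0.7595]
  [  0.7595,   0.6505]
Yes

AᵀA = 
  [  1,   0]
  [  0,   1]
≈ I (equal to I up to the 4-dp rounding of the entries)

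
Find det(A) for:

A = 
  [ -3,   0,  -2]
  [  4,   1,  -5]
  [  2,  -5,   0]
119

Cofactor expansion along row 1:
det(A) = (-3)·((1)(0) - (-5)(-5)) - (0)·((4)(0) - (-5)(2)) + (-2)·((4)(-5) - (1)(2))
  = (-3)(-25) - (0)(10) + (-2)(-22)
  = 119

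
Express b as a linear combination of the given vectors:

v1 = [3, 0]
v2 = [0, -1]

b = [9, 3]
c1 = 3, c2 = -3

b = 3·v1 + -3·v2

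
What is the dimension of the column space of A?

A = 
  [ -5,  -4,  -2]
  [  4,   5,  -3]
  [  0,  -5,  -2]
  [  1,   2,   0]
dim(Col(A)) = 3

Row reduce:
R2 → R2 + (4/5)·R1
R4 → R4 + (1/5)·R1
R3 → R3 + (25/9)·R2
R4 → R4 - (2/3)·R2
R4 → R4 + (24/133)·R3
REF = 
  [    -5,     -4,     -2]
  [     0,    9/5,  -23/5]
  [     0,      0, -133/9]
  [     0,      0,      0]
Pivot columns: 1, 2, 3 → 3 pivots.
dim(Col(A)) = number of pivot columns = 3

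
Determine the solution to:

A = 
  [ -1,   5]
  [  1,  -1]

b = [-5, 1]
Row reduce the augmented matrix [A|b]:
R2 → R2 + (1)·R1
REF = 
  [ -1,   5,  -5]
  [  0,   4,  -4]

Back-substitution:
x₂ = (-4) / 4 = -1
x₁ = (-5 - (5)(-1)) / (-1) = 0

x = [0, -1]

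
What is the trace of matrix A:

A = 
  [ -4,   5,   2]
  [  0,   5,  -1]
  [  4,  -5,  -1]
0

tr(A) = -4 + 5 + -1 = 0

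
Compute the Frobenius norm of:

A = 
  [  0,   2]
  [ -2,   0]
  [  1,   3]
||A||_F = 4.243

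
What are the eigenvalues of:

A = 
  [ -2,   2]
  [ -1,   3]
tr(A) = 1, det(A) = -4
Characteristic polynomial: λ² - tr(A)λ + det(A) = λ² - λ - 4
λ² - λ - 4 = 0  ⇒  λ = (1 ± √((-1)² - 4·(-4)))/2 = (1 ± √(17))/2
  = (1 + √17)/2,  (1 - √17)/2

λ = (1 + √17)/2, (1 - √17)/2  (≈ 2.562, -1.562)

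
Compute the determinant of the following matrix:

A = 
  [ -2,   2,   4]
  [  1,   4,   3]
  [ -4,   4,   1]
70

Cofactor expansion along row 1:
det(A) = (-2)·((4)(1) - (3)(4)) - (2)·((1)(1) - (3)(-4)) + (4)·((1)(4) - (4)(-4))
  = (-2)(-8) - (2)(13) + (4)(20)
  = 70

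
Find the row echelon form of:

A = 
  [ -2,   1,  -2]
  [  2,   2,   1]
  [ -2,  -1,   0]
Row operations:
R2 → R2 + (1)·R1
R3 → R3 - (1)·R1
R3 → R3 + (2/3)·R2

Resulting echelon form:
REF = 
  [ -2,   1,  -2]
  [  0,   3,  -1]
  [  0,   0, 4/3]

Rank = 3 (number of non-zero pivot rows).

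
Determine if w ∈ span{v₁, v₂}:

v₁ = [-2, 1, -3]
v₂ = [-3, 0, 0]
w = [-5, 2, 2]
No

Form the augmented matrix and row-reduce:
[v₁|v₂|w] = 
  [ -2,  -3,  -5]
  [  1,   0,   2]
  [ -3,   0,   2]
R2 → R2 + (1/2)·R1
R3 → R3 - (3/2)·R1
R3 → R3 + (3)·R2
REF = 
  [  -2,   -3,   -5]
  [   0, -3/2, -1/2]
  [   0,    0,    8]

Row 3 reads [0 0 | 8], i.e. 0 = 8, so the system is inconsistent and w ∉ span{v₁, v₂}.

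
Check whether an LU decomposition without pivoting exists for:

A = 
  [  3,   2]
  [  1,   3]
Yes.
A[1,1] = 3 ≠ 0, so Gaussian elimination proceeds without a row swap: multiplier ℓ₂₁ = (1)/(3) = 1/3, and U[2,2] = 3 - (1/3)(2) = 7/3.
L = 
  [  1,   0]
  [1/3,   1]
U = 
  [  3,   2]
  [  0, 7/3]
Check row 2 of LU: [(1/3)(3), (1/3)(2) + (7/3)] = [1, 3] = row 2 of A ✓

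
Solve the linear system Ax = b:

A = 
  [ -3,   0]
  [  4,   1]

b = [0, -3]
Row reduce the augmented matrix [A|b]:
R2 → R2 + (4/3)·R1
REF = 
  [ -3,   0,   0]
  [  0,   1,  -3]

Back-substitution:
x₂ = (-3) / 1 = -3
x₁ = (0 - (0)(-3)) / (-3) = 0

x = [0, -3]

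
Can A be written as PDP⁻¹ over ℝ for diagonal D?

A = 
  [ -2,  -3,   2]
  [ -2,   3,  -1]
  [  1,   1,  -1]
Yes

Characteristic polynomial: det(λI - A) = λ³ - 14λ - 3
By the rational root theorem any rational root is an integer dividing 3; none of those is a root, so p(λ) has no rational roots and hence (being an irreducible cubic) no repeated roots.
Discriminant of the cubic: Δ = 10733
Δ > 0 ⇒ three distinct real eigenvalues: λ ≈ -3.63, -0.215, 3.845
Three distinct real eigenvalues, so A has 3 independent eigenvectors.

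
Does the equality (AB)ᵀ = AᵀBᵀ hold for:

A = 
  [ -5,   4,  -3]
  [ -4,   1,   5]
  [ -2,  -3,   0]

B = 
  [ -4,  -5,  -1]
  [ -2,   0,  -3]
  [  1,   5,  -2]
No

(AB)ᵀ = 
  [  9,  19,  14]
  [ 10,  45,  10]
  [ -1,  -9,  11]

AᵀBᵀ = 
  [ 42,  16, -21]
  [-18,   1,  15]
  [-13,   6,  22]

The two matrices differ, so (AB)ᵀ ≠ AᵀBᵀ in general. The correct identity is (AB)ᵀ = BᵀAᵀ.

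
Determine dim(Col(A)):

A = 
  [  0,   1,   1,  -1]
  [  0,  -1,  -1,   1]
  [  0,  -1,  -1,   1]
dim(Col(A)) = 1

Row reduce:
R2 → R2 + (1)·R1
R3 → R3 + (1)·R1
REF = 
  [  0,   1,   1,  -1]
  [  0,   0,   0,   0]
  [  0,   0,   0,   0]
Pivot columns: 2 → 1 pivot.
dim(Col(A)) = number of pivot columns = 1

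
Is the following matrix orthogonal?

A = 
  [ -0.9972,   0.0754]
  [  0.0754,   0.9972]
Yes

AᵀA = 
  [  1.0001,   0]
  [  0,   1.0001]
≈ I (equal to I up to the 4-dp rounding of the entries)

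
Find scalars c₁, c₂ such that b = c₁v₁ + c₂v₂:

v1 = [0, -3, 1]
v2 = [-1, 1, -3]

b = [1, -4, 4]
c1 = 1, c2 = -1

b = 1·v1 + -1·v2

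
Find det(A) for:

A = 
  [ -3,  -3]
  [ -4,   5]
-27

For a 2×2 matrix, det = ad - bc = (-3)(5) - (-3)(-4) = -27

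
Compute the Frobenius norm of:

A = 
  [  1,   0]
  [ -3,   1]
||A||_F = 3.317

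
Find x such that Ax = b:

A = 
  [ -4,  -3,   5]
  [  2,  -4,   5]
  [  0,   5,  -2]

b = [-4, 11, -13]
x = [2, -3, -1]

Row reduce the augmented matrix [A|b]:
R2 → R2 + (1/2)·R1
R3 → R3 + (10/11)·R2
REF = 
  [    -4,     -3,      5,     -4]
  [     0,  -11/2,   15/2,      9]
  [     0,      0,  53/11, -53/11]

Back-substitution:
x₃ = (-53/11) / (53/11) = -1
x₂ = (9 - (15/2)(-1)) / (-11/2) = -3
x₁ = (-4 - (-3)(-3) - (5)(-1)) / (-4) = 2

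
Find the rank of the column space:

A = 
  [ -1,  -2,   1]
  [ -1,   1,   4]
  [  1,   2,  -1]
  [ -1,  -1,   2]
dim(Col(A)) = 2

Row reduce:
R2 → R2 - (1)·R1
R3 → R3 + (1)·R1
R4 → R4 - (1)·R1
R4 → R4 - (1/3)·R2
REF = 
  [ -1,  -2,   1]
  [  0,   3,   3]
  [  0,   0,   0]
  [  0,   0,   0]
Pivot columns: 1, 2 → 2 pivots.
dim(Col(A)) = number of pivot columns = 2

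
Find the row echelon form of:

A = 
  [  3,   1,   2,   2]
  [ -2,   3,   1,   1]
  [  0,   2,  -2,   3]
Row operations:
R2 → R2 + (2/3)·R1
R3 → R3 - (6/11)·R2

Resulting echelon form:
REF = 
  [     3,      1,      2,      2]
  [     0,   11/3,    7/3,    7/3]
  [     0,      0, -36/11,  19/11]

Rank = 3 (number of non-zero pivot rows).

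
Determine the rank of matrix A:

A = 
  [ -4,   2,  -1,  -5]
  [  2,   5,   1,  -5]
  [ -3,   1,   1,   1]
rank(A) = 3

Row reduce:
R2 → R2 + (1/2)·R1
R3 → R3 - (3/4)·R1
R3 → R3 + (1/12)·R2
REF = 
  [   -4,     2,    -1,    -5]
  [    0,     6,   1/2, -15/2]
  [    0,     0, 43/24,  33/8]
Pivot columns: 1, 2, 3 → 3 pivots.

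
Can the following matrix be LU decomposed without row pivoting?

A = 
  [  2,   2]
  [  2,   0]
Yes.
A[1,1] = 2 ≠ 0, so Gaussian elimination proceeds without a row swap: multiplier ℓ₂₁ = (2)/(2) = 1, and U[2,2] = 0 - (1)(2) = -2.
L = 
  [  1,   0]
  [  1,   1]
U = 
  [  2,   2]
  [  0,  -2]
Check row 2 of LU: [(1)(2), (1)(2) + (-2)] = [2, 0] = row 2 of A ✓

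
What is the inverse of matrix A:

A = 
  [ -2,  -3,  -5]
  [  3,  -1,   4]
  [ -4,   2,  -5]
det(A) = (-2)·((-1)(-5) - (4)(2)) - (-3)·((3)(-5) - (4)(-4)) + (-5)·((3)(2) - (-1)(-4))
  = (-2)(-3) - (-3)(1) + (-5)(2)
  = -1
det(A) = -1 ≠ 0, so A is invertible.

Cofactors Cᵢⱼ = (-1)ⁱ⁺ʲ·Mᵢⱼ:
C = 
  [ -3,  -1,   2]
  [-25, -10,  16]
  [-17,  -7,  11]

adj(A) = Cᵀ:
adj(A) = 
  [ -3, -25, -17]
  [ -1, -10,  -7]
  [  2,  16,  11]

A⁻¹ = (-1) · adj(A):
A⁻¹ = 
  [  3,  25,  17]
  [  1,  10,   7]
  [ -2, -16, -11]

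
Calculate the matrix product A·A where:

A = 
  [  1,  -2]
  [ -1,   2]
A² = A·A:
A²[1,1] = (1)(1) + (-2)(-1) = 3
A²[1,2] = (1)(-2) + (-2)(2) = -6
A²[2,1] = (-1)(1) + (2)(-1) = -3
A²[2,2] = (-1)(-2) + (2)(2) = 6
A² = 
  [  3,  -6]
  [ -3,   6]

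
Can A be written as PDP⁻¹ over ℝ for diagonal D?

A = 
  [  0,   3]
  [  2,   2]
Yes

tr(A) = 2, det(A) = -6
Characteristic polynomial: λ² - tr(A)λ + det(A) = λ² - 2λ - 6
λ² - 2λ - 6 = 0  ⇒  λ = (2 ± √((-2)² - 4·(-6)))/2 = (2 ± √(28))/2
  = 1 + √7,  1 - √7
Eigenvalues: 1 + √7, 1 - √7  (≈ 3.646, -1.646)
The two irrational eigenvalues are distinct (simple), so each has alg. mult. = geom. mult. = 1.
Sum of geometric multiplicities equals n, so A has n independent eigenvectors.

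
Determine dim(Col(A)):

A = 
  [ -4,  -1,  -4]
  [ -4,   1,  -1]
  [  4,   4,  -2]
dim(Col(A)) = 3

Row reduce:
R2 → R2 - (1)·R1
R3 → R3 + (1)·R1
R3 → R3 - (3/2)·R2
REF = 
  [   -4,    -1,    -4]
  [    0,     2,     3]
  [    0,     0, -21/2]
Pivot columns: 1, 2, 3 → 3 pivots.
dim(Col(A)) = number of pivot columns = 3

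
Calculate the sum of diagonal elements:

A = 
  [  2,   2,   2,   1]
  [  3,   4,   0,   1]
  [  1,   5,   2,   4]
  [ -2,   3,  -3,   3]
11

tr(A) = 2 + 4 + 2 + 3 = 11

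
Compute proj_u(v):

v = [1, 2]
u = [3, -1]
v·u = (1)(3) + (2)(-1) = 1
u·u = (3)² + (-1)² = 10
proj_u(v) = (v·u / u·u) × u = (1/10) × u

proj_u(v) = [3/10, -1/10]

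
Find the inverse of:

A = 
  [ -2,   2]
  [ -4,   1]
det(A) = (-2)(1) - (2)(-4) = 6
For a 2×2 matrix, A⁻¹ = (1/det(A)) · [[d, -b], [-c, a]]
    = (1/6) · [[1, -2], [4, -2]]

A⁻¹ = 
  [ 1/6, -1/3]
  [ 2/3, -1/3]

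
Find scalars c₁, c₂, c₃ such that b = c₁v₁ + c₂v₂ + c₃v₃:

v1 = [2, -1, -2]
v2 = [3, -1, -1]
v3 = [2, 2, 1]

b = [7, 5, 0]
c1 = 2, c2 = -1, c3 = 3

b = 2·v1 + -1·v2 + 3·v3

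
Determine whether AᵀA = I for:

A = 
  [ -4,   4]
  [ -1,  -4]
No

AᵀA = 
  [ 17, -12]
  [-12,  32]
≠ I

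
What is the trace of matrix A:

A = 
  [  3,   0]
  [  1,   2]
5

tr(A) = 3 + 2 = 5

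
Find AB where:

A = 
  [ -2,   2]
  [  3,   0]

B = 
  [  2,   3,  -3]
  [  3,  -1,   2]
A is 2×2 and B is 2×3, so AB is 2×3. Each entry is (row of A)·(column of B):
AB[1,1] = (-2)(2) + (2)(3) = 2
AB[1,2] = (-2)(3) + (2)(-1) = -8
AB[1,3] = (-2)(-3) + (2)(2) = 10
AB[2,1] = (3)(2) + (0)(3) = 6
AB[2,2] = (3)(3) + (0)(-1) = 9
AB[2,3] = (3)(-3) + (0)(2) = -9

AB = 
  [  2,  -8,  10]
  [  6,   9,  -9]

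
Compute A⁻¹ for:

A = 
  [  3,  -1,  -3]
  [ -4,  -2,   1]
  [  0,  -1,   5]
det(A) = (3)·((-2)(5) - (1)(-1)) - (-1)·((-4)(5) - (1)(0)) + (-3)·((-4)(-1) - (-2)(0))
  = (3)(-9) - (-1)(-20) + (-3)(4)
  = -59
det(A) = -59 ≠ 0, so A is invertible.

Cofactors Cᵢⱼ = (-1)ⁱ⁺ʲ·Mᵢⱼ:
C = 
  [ -9,  20,   4]
  [  8,  15,   3]
  [ -7,   9, -10]

adj(A) = Cᵀ:
adj(A) = 
  [ -9,   8,  -7]
  [ 20,  15,   9]
  [  4,   3, -10]

A⁻¹ = (-1/59) · adj(A):
A⁻¹ = 
  [  9/59,  -8/59,   7/59]
  [-20/59, -15/59,  -9/59]
  [ -4/59,  -3/59,  10/59]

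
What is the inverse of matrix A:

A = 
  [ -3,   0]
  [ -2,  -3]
det(A) = (-3)(-3) - (0)(-2) = 9
For a 2×2 matrix, A⁻¹ = (1/det(A)) · [[d, -b], [-c, a]]
    = (1/9) · [[-3, 0], [2, -3]]

A⁻¹ = 
  [-1/3,    0]
  [ 2/9, -1/3]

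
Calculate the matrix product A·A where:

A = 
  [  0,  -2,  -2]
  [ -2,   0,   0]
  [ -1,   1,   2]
A² = A·A:
A²[1,1] = (0)(0) + (-2)(-2) + (-2)(-1) = 6
A²[1,2] = (0)(-2) + (-2)(0) + (-2)(1) = -2
A²[1,3] = (0)(-2) + (-2)(0) + (-2)(2) = -4
A²[2,1] = (-2)(0) + (0)(-2) + (0)(-1) = 0
A²[2,2] = (-2)(-2) + (0)(0) + (0)(1) = 4
A²[2,3] = (-2)(-2) + (0)(0) + (0)(2) = 4
A²[3,1] = (-1)(0) + (1)(-2) + (2)(-1) = -4
A²[3,2] = (-1)(-2) + (1)(0) + (2)(1) = 4
A²[3,3] = (-1)(-2) + (1)(0) + (2)(2) = 6
A² = 
  [  6,  -2,  -4]
  [  0,   4,   4]
  [ -4,   4,   6]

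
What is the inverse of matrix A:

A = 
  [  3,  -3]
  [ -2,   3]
det(A) = (3)(3) - (-3)(-2) = 3
For a 2×2 matrix, A⁻¹ = (1/det(A)) · [[d, -b], [-c, a]]
    = (1/3) · [[3, 3], [2, 3]]

A⁻¹ = 
  [  1,   1]
  [2/3,   1]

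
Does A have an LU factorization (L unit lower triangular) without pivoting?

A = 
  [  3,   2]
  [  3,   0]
Yes.
A[1,1] = 3 ≠ 0, so Gaussian elimination proceeds without a row swap: multiplier ℓ₂₁ = (3)/(3) = 1, and U[2,2] = 0 - (1)(2) = -2.
L = 
  [  1,   0]
  [  1,   1]
U = 
  [  3,   2]
  [  0,  -2]
Check row 2 of LU: [(1)(3), (1)(2) + (-2)] = [3, 0] = row 2 of A ✓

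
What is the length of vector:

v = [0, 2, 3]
3.606

||v||₂ = √((0)² + (2)² + (3)²) = √13 = 3.606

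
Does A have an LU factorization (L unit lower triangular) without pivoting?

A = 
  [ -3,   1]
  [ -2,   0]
Yes.
A[1,1] = -3 ≠ 0, so Gaussian elimination proceeds without a row swap: multiplier ℓ₂₁ = (-2)/(-3) = 2/3, and U[2,2] = 0 - (2/3)(1) = -2/3.
L = 
  [  1,   0]
  [2/3,   1]
U = 
  [  -3,    1]
  [   0, -2/3]
Check row 2 of LU: [(2/3)(-3), (2/3)(1) + (-2/3)] = [-2, 0] = row 2 of A ✓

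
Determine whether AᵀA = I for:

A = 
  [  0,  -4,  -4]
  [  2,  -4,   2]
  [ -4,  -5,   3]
No

AᵀA = 
  [ 20,  12,  -8]
  [ 12,  57,  -7]
  [ -8,  -7,  29]
≠ I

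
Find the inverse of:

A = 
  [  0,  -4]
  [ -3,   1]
det(A) = (0)(1) - (-4)(-3) = -12
For a 2×2 matrix, A⁻¹ = (1/det(A)) · [[d, -b], [-c, a]]
    = (-1/12) · [[1, 4], [3, 0]]

A⁻¹ = 
  [-1/12,  -1/3]
  [ -1/4,     0]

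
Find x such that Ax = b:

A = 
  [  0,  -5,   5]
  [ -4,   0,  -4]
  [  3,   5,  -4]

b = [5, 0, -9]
x = [-2, 1, 2]

Row reduce the augmented matrix [A|b]:
Swap R1 ↔ R2
R3 → R3 + (3/4)·R1
R3 → R3 + (1)·R2
REF = 
  [ -4,   0,  -4,   0]
  [  0,  -5,   5,   5]
  [  0,   0,  -2,  -4]

Back-substitution:
x₃ = (-4) / (-2) = 2
x₂ = (5 - (5)(2)) / (-5) = 1
x₁ = (0 - (0)(1) - (-4)(2)) / (-4) = -2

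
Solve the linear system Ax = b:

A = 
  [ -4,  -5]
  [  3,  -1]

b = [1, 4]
Row reduce the augmented matrix [A|b]:
R2 → R2 + (3/4)·R1
REF = 
  [   -4,    -5,     1]
  [    0, -19/4,  19/4]

Back-substitution:
x₂ = (19/4) / (-19/4) = -1
x₁ = (1 - (-5)(-1)) / (-4) = 1

x = [1, -1]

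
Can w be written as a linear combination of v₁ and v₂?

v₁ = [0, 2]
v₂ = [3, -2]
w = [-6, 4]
Yes

Form the augmented matrix and row-reduce:
[v₁|v₂|w] = 
  [  0,   3,  -6]
  [  2,  -2,   4]
Swap R1 ↔ R2
REF = 
  [  2,  -2,   4]
  [  0,   3,  -6]

No row of the form [0 0 | nonzero], so the system is consistent. Back-substitution gives c₁ = 0, c₂ = -2: w = (0)·v₁ + (-2)·v₂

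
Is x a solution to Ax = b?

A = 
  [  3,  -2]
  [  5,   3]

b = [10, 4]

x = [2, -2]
Yes

Ax = [10, 4] = b ✓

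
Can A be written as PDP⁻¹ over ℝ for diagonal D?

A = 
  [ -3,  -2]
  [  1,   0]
Yes

tr(A) = -3, det(A) = 2
Characteristic polynomial: λ² - tr(A)λ + det(A) = λ² + 3λ + 2
λ² + 3λ + 2 = (λ + 2)(λ + 1)
Eigenvalues: -1, -2
λ=-2: alg. mult. = 1, geom. mult. = 2 - rank(A - (-2)I) = 2 - 1 = 1
λ=-1: alg. mult. = 1, geom. mult. = 2 - rank(A - (-1)I) = 2 - 1 = 1
Sum of geometric multiplicities equals n, so A has n independent eigenvectors.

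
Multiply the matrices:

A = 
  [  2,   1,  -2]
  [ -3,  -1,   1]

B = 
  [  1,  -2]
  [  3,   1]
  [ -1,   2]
AB = 
  [  7,  -7]
  [ -7,   7]

A is 2×3 and B is 3×2, so AB is 2×2. Each entry is (row of A)·(column of B):
AB[1,1] = (2)(1) + (1)(3) + (-2)(-1) = 7
AB[1,2] = (2)(-2) + (1)(1) + (-2)(2) = -7
AB[2,1] = (-3)(1) + (-1)(3) + (1)(-1) = -7
AB[2,2] = (-3)(-2) + (-1)(1) + (1)(2) = 7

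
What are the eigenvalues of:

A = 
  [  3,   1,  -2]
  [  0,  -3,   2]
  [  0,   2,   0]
λ = 1, 3, -4

Characteristic polynomial: det(λI - A) = λ³ - 13λ + 12
Testing integer divisors of the constant term: p(1) = 0, so (λ - 1) is a factor:
p(λ) = (λ - 1)(λ² + λ - 12)
λ² + λ - 12 = (λ + 4)(λ - 3)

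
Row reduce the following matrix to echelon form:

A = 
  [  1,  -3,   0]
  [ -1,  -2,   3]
Row operations:
R2 → R2 + (1)·R1

Resulting echelon form:
REF = 
  [  1,  -3,   0]
  [  0,  -5,   3]

Rank = 2 (number of non-zero pivot rows).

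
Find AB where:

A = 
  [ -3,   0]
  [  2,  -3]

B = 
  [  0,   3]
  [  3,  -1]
AB = 
  [  0,  -9]
  [ -9,   9]

A is 2×2 and B is 2×2, so AB is 2×2. Each entry is (row of A)·(column of B):
AB[1,1] = (-3)(0) + (0)(3) = 0
AB[1,2] = (-3)(3) + (0)(-1) = -9
AB[2,1] = (2)(0) + (-3)(3) = -9
AB[2,2] = (2)(3) + (-3)(-1) = 9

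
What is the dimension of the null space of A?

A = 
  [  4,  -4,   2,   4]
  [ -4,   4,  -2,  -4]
nullity(A) = 3

Row reduce:
R2 → R2 + (1)·R1
REF = 
  [  4,  -4,   2,   4]
  [  0,   0,   0,   0]
Pivot columns: 1 → 1 pivot.
rank(A) = 1, so nullity(A) = 4 - 1 = 3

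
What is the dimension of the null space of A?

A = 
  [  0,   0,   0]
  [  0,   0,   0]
nullity(A) = 3

Row reduce:
(no row operations needed)
REF = 
  [  0,   0,   0]
  [  0,   0,   0]
Pivot columns: none → 0 pivots.
rank(A) = 0, so nullity(A) = 3 - 0 = 3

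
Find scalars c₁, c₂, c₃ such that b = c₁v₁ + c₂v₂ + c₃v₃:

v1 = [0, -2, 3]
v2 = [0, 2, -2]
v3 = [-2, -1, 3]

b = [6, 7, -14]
c1 = -1, c2 = 1, c3 = -3

b = -1·v1 + 1·v2 + -3·v3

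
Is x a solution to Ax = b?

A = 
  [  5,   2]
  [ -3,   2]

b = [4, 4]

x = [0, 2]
Yes

Ax = [4, 4] = b ✓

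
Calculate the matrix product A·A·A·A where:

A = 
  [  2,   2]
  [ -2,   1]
A^4 = 
  [-36, -18]
  [ 18, -27]

A² = A·A:
A²[1,1] = (2)(2) + (2)(-2) = 0
A²[1,2] = (2)(2) + (2)(1) = 6
A²[2,1] = (-2)(2) + (1)(-2) = -6
A²[2,2] = (-2)(2) + (1)(1) = -3
A² = 
  [  0,   6]
  [ -6,  -3]

A^3 = A^2·A:
A^3[1,1] = (0)(2) + (6)(-2) = -12
A^3[1,2] = (0)(2) + (6)(1) = 6
A^3[2,1] = (-6)(2) + (-3)(-2) = -6
A^3[2,2] = (-6)(2) + (-3)(1) = -15
A^3 = 
  [-12,   6]
  [ -6, -15]

A^4 = A^3·A:
A^4[1,1] = (-12)(2) + (6)(-2) = -36
A^4[1,2] = (-12)(2) + (6)(1) = -18
A^4[2,1] = (-6)(2) + (-15)(-2) = 18
A^4[2,2] = (-6)(2) + (-15)(1) = -27
A^4 = 
  [-36, -18]
  [ 18, -27]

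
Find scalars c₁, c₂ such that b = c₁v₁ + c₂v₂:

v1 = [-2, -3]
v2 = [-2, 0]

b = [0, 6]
c1 = -2, c2 = 2

b = -2·v1 + 2·v2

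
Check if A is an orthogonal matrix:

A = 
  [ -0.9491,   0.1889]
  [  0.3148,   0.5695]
No

AᵀA = 
  [  0.9999,   0]
  [  0,   0.3600]
≠ I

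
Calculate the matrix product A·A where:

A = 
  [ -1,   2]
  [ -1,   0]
A² = A·A:
A²[1,1] = (-1)(-1) + (2)(-1) = -1
A²[1,2] = (-1)(2) + (2)(0) = -2
A²[2,1] = (-1)(-1) + (0)(-1) = 1
A²[2,2] = (-1)(2) + (0)(0) = -2
A² = 
  [ -1,  -2]
  [  1,  -2]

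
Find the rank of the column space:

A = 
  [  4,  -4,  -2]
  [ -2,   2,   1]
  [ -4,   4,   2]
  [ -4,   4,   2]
Row reduce:
R2 → R2 + (1/2)·R1
R3 → R3 + (1)·R1
R4 → R4 + (1)·R1
REF = 
  [  4,  -4,  -2]
  [  0,   0,   0]
  [  0,   0,   0]
  [  0,   0,   0]
Pivot columns: 1 → 1 pivot.
dim(Col(A)) = number of pivot columns = 1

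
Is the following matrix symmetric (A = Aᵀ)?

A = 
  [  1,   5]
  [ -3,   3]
No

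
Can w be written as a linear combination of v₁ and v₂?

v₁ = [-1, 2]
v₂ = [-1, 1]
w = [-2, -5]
Yes

Form the augmented matrix and row-reduce:
[v₁|v₂|w] = 
  [ -1,  -1,  -2]
  [  2,   1,  -5]
R2 → R2 + (2)·R1
REF = 
  [ -1,  -1,  -2]
  [  0,  -1,  -9]

No row of the form [0 0 | nonzero], so the system is consistent. Back-substitution gives c₁ = -7, c₂ = 9: w = (-7)·v₁ + (9)·v₂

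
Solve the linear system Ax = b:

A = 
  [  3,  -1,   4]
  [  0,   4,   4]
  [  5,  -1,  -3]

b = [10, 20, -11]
Row reduce the augmented matrix [A|b]:
R3 → R3 - (5/3)·R1
R3 → R3 - (1/6)·R2
REF = 
  [    3,    -1,     4,    10]
  [    0,     4,     4,    20]
  [    0,     0, -31/3,   -31]

Back-substitution:
x₃ = (-31) / (-31/3) = 3
x₂ = (20 - (4)(3)) / 4 = 2
x₁ = (10 - (-1)(2) - (4)(3)) / 3 = 0

x = [0, 2, 3]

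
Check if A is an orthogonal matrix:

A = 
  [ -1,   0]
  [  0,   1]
Yes

AᵀA = 
  [  1,   0]
  [  0,   1]
= I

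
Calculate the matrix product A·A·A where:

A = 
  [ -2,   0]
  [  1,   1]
A² = A·A:
A²[1,1] = (-2)(-2) + (0)(1) = 4
A²[1,2] = (-2)(0) + (0)(1) = 0
A²[2,1] = (1)(-2) + (1)(1) = -1
A²[2,2] = (1)(0) + (1)(1) = 1
A² = 
  [  4,   0]
  [ -1,   1]

A^3 = A^2·A:
A^3[1,1] = (4)(-2) + (0)(1) = -8
A^3[1,2] = (4)(0) + (0)(1) = 0
A^3[2,1] = (-1)(-2) + (1)(1) = 3
A^3[2,2] = (-1)(0) + (1)(1) = 1
A^3 = 
  [ -8,   0]
  [  3,   1]

Therefore
A^3 = 
  [ -8,   0]
  [  3,   1]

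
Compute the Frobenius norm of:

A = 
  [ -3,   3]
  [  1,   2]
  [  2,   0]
||A||_F = 5.196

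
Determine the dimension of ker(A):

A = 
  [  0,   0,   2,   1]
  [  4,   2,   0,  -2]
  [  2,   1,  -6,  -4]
nullity(A) = 2

Row reduce:
Swap R1 ↔ R2
R3 → R3 - (1/2)·R1
R3 → R3 + (3)·R2
REF = 
  [  4,   2,   0,  -2]
  [  0,   0,   2,   1]
  [  0,   0,   0,   0]
Pivot columns: 1, 3 → 2 pivots.
rank(A) = 2, so nullity(A) = 4 - 2 = 2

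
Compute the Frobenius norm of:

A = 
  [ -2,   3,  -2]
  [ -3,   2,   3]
||A||_F = 6.245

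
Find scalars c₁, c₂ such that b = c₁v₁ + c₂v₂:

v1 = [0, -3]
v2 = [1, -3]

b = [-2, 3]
c1 = 1, c2 = -2

b = 1·v1 + -2·v2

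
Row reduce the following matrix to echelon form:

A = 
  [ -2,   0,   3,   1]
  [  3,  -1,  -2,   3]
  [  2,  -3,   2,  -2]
Row operations:
R2 → R2 + (3/2)·R1
R3 → R3 + (1)·R1
R3 → R3 - (3)·R2

Resulting echelon form:
REF = 
  [   -2,     0,     3,     1]
  [    0,    -1,   5/2,   9/2]
  [    0,     0,  -5/2, -29/2]

Rank = 3 (number of non-zero pivot rows).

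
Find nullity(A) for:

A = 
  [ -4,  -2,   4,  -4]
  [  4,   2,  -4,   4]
nullity(A) = 3

Row reduce:
R2 → R2 + (1)·R1
REF = 
  [ -4,  -2,   4,  -4]
  [  0,   0,   0,   0]
Pivot columns: 1 → 1 pivot.
rank(A) = 1, so nullity(A) = 4 - 1 = 3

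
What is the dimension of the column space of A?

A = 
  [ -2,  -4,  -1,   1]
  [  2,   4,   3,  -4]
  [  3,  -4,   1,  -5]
Row reduce:
R2 → R2 + (1)·R1
R3 → R3 + (3/2)·R1
Swap R2 ↔ R3
REF = 
  [  -2,   -4,   -1,    1]
  [   0,  -10, -1/2, -7/2]
  [   0,    0,    2,   -3]
Pivot columns: 1, 2, 3 → 3 pivots.
dim(Col(A)) = number of pivot columns = 3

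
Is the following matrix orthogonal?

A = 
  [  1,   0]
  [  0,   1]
Yes

AᵀA = 
  [  1,   0]
  [  0,   1]
= I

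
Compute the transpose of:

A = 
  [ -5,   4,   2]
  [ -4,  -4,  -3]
Aᵀ = 
  [ -5,  -4]
  [  4,  -4]
  [  2,  -3]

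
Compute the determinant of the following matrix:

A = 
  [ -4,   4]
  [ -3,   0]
12

For a 2×2 matrix, det = ad - bc = (-4)(0) - (4)(-3) = 12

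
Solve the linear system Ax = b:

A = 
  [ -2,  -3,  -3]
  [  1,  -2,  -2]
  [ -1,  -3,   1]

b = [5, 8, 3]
Row reduce the augmented matrix [A|b]:
R2 → R2 + (1/2)·R1
R3 → R3 - (1/2)·R1
R3 → R3 - (3/7)·R2
REF = 
  [  -2,   -3,   -3,    5]
  [   0, -7/2, -7/2, 21/2]
  [   0,    0,    4,   -4]

Back-substitution:
x₃ = (-4) / 4 = -1
x₂ = (21/2 - (-7/2)(-1)) / (-7/2) = -2
x₁ = (5 - (-3)(-2) - (-3)(-1)) / (-2) = 2

x = [2, -2, -1]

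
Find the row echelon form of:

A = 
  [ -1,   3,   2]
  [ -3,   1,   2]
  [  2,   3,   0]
Row operations:
R2 → R2 - (3)·R1
R3 → R3 + (2)·R1
R3 → R3 + (9/8)·R2

Resulting echelon form:
REF = 
  [  -1,    3,    2]
  [   0,   -8,   -4]
  [   0,    0, -1/2]

Rank = 3 (number of non-zero pivot rows).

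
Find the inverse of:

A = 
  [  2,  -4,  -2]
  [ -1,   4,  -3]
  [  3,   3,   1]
det(A) = (2)·((4)(1) - (-3)(3)) - (-4)·((-1)(1) - (-3)(3)) + (-2)·((-1)(3) - (4)(3))
  = (2)(13) - (-4)(8) + (-2)(-15)
  = 88
det(A) = 88 ≠ 0, so A is invertible.

Cofactors Cᵢⱼ = (-1)ⁱ⁺ʲ·Mᵢⱼ:
C = 
  [ 13,  -8, -15]
  [ -2,   8, -18]
  [ 20,   8,   4]

adj(A) = Cᵀ:
adj(A) = 
  [ 13,  -2,  20]
  [ -8,   8,   8]
  [-15, -18,   4]

A⁻¹ = (1/88) · adj(A):
A⁻¹ = 
  [ 13/88,  -1/44,   5/22]
  [ -1/11,   1/11,   1/11]
  [-15/88,  -9/44,   1/22]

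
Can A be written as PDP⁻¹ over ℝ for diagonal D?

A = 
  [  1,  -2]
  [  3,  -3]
No

tr(A) = -2, det(A) = 3
Characteristic polynomial: λ² - tr(A)λ + det(A) = λ² + 2λ + 3
λ² + 2λ + 3 = 0  ⇒  λ = (-2 ± √((2)² - 4·(3)))/2 = (-2 ± √(-8))/2
  = -1 + i√2,  -1 - i√2
Eigenvalues: -1 + i√2, -1 - i√2  (≈ -1 + 1.414i, -1 - 1.414i)
Has complex eigenvalues (not diagonalizable over ℝ).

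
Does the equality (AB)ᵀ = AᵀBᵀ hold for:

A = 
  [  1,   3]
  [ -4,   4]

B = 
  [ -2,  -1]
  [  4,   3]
No

(AB)ᵀ = 
  [ 10,  24]
  [  8,  16]

AᵀBᵀ = 
  [  2,  -8]
  [-10,  24]

The two matrices differ, so (AB)ᵀ ≠ AᵀBᵀ in general. The correct identity is (AB)ᵀ = BᵀAᵀ.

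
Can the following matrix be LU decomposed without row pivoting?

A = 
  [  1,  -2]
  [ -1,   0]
Yes.
A[1,1] = 1 ≠ 0, so Gaussian elimination proceeds without a row swap: multiplier ℓ₂₁ = (-1)/(1) = -1, and U[2,2] = 0 - (-1)(-2) = -2.
L = 
  [  1,   0]
  [ -1,   1]
U = 
  [  1,  -2]
  [  0,  -2]
Check row 2 of LU: [(-1)(1), (-1)(-2) + (-2)] = [-1, 0] = row 2 of A ✓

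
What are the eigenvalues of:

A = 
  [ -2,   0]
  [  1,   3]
λ = 3, -2

tr(A) = 1, det(A) = -6
Characteristic polynomial: λ² - tr(A)λ + det(A) = λ² - λ - 6
λ² - λ - 6 = (λ + 2)(λ - 3)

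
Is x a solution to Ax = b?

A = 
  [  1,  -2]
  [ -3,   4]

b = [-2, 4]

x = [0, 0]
No

Ax = [0, 0] ≠ b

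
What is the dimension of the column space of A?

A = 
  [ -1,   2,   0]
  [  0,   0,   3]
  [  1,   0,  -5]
Row reduce:
R3 → R3 + (1)·R1
Swap R2 ↔ R3
REF = 
  [ -1,   2,   0]
  [  0,   2,  -5]
  [  0,   0,   3]
Pivot columns: 1, 2, 3 → 3 pivots.
dim(Col(A)) = number of pivot columns = 3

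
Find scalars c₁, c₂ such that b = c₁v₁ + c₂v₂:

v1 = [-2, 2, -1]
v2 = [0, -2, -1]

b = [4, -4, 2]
c1 = -2, c2 = 0

b = -2·v1 + 0·v2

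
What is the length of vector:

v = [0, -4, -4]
5.657

||v||₂ = √((0)² + (-4)² + (-4)²) = √32 = 5.657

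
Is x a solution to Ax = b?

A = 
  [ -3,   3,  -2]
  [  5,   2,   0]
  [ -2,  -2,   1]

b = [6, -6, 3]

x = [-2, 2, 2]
No

Ax = [8, -6, 2] ≠ b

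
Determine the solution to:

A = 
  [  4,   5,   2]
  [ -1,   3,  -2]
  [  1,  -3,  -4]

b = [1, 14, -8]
x = [-3, 3, -1]

Row reduce the augmented matrix [A|b]:
R2 → R2 + (1/4)·R1
R3 → R3 - (1/4)·R1
R3 → R3 + (1)·R2
REF = 
  [   4,    5,    2,    1]
  [   0, 17/4, -3/2, 57/4]
  [   0,    0,   -6,    6]

Back-substitution:
x₃ = 6 / (-6) = -1
x₂ = (57/4 - (-3/2)(-1)) / (17/4) = 3
x₁ = (1 - (5)(3) - (2)(-1)) / 4 = -3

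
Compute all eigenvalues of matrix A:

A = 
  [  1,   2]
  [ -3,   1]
λ = 1 + i√6, 1 - i√6  (≈ 1 + 2.449i, 1 - 2.449i)

tr(A) = 2, det(A) = 7
Characteristic polynomial: λ² - tr(A)λ + det(A) = λ² - 2λ + 7
λ² - 2λ + 7 = 0  ⇒  λ = (2 ± √((-2)² - 4·(7)))/2 = (2 ± √(-24))/2
  = 1 + i√6,  1 - i√6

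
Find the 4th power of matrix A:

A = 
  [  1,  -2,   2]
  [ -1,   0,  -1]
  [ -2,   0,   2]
A^4 = 
  [-49,  30,   0]
  [ 25, -14,   0]
  [ 10,  20, -64]

A² = A·A:
A²[1,1] = (1)(1) + (-2)(-1) + (2)(-2) = -1
A²[1,2] = (1)(-2) + (-2)(0) + (2)(0) = -2
A²[1,3] = (1)(2) + (-2)(-1) + (2)(2) = 8
A²[2,1] = (-1)(1) + (0)(-1) + (-1)(-2) = 1
A²[2,2] = (-1)(-2) + (0)(0) + (-1)(0) = 2
A²[2,3] = (-1)(2) + (0)(-1) + (-1)(2) = -4
A²[3,1] = (-2)(1) + (0)(-1) + (2)(-2) = -6
A²[3,2] = (-2)(-2) + (0)(0) + (2)(0) = 4
A²[3,3] = (-2)(2) + (0)(-1) + (2)(2) = 0
A² = 
  [ -1,  -2,   8]
  [  1,   2,  -4]
  [ -6,   4,   0]

A^3 = A^2·A:
A^3[1,1] = (-1)(1) + (-2)(-1) + (8)(-2) = -15
A^3[1,2] = (-1)(-2) + (-2)(0) + (8)(0) = 2
A^3[1,3] = (-1)(2) + (-2)(-1) + (8)(2) = 16
A^3[2,1] = (1)(1) + (2)(-1) + (-4)(-2) = 7
A^3[2,2] = (1)(-2) + (2)(0) + (-4)(0) = -2
A^3[2,3] = (1)(2) + (2)(-1) + (-4)(2) = -8
A^3[3,1] = (-6)(1) + (4)(-1) + (0)(-2) = -10
A^3[3,2] = (-6)(-2) + (4)(0) + (0)(0) = 12
A^3[3,3] = (-6)(2) + (4)(-1) + (0)(2) = -16
A^3 = 
  [-15,   2,  16]
  [  7,  -2,  -8]
  [-10,  12, -16]

A^4 = A^3·A:
A^4[1,1] = (-15)(1) + (2)(-1) + (16)(-2) = -49
A^4[1,2] = (-15)(-2) + (2)(0) + (16)(0) = 30
A^4[1,3] = (-15)(2) + (2)(-1) + (16)(2) = 0
A^4[2,1] = (7)(1) + (-2)(-1) + (-8)(-2) = 25
A^4[2,2] = (7)(-2) + (-2)(0) + (-8)(0) = -14
A^4[2,3] = (7)(2) + (-2)(-1) + (-8)(2) = 0
A^4[3,1] = (-10)(1) + (12)(-1) + (-16)(-2) = 10
A^4[3,2] = (-10)(-2) + (12)(0) + (-16)(0) = 20
A^4[3,3] = (-10)(2) + (12)(-1) + (-16)(2) = -64
A^4 = 
  [-49,  30,   0]
  [ 25, -14,   0]
  [ 10,  20, -64]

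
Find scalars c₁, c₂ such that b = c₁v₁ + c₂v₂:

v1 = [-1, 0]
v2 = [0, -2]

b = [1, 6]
c1 = -1, c2 = -3

b = -1·v1 + -3·v2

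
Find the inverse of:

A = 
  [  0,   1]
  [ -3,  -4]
det(A) = (0)(-4) - (1)(-3) = 3
For a 2×2 matrix, A⁻¹ = (1/det(A)) · [[d, -b], [-c, a]]
    = (1/3) · [[-4, -1], [3, 0]]

A⁻¹ = 
  [-4/3, -1/3]
  [   1,    0]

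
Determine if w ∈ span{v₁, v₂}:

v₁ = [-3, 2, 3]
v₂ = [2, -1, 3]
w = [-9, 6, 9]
Yes

Form the augmented matrix and row-reduce:
[v₁|v₂|w] = 
  [ -3,   2,  -9]
  [  2,  -1,   6]
  [  3,   3,   9]
R2 → R2 + (2/3)·R1
R3 → R3 + (1)·R1
R3 → R3 - (15)·R2
REF = 
  [ -3,   2,  -9]
  [  0, 1/3,   0]
  [  0,   0,   0]

No row of the form [0 0 | nonzero], so the system is consistent. Back-substitution gives c₁ = 3, c₂ = 0: w = (3)·v₁ + (0)·v₂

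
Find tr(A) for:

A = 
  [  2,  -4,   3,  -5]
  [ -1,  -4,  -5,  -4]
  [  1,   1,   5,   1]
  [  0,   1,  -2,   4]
7

tr(A) = 2 + -4 + 5 + 4 = 7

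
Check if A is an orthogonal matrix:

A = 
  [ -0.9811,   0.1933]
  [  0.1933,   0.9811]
Yes

AᵀA = 
  [  0.9999,   0]
  [  0,   0.9999]
≈ I (equal to I up to the 4-dp rounding of the entries)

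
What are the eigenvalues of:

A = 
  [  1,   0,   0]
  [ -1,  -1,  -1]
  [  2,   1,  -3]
λ = 1, -2, -2

Characteristic polynomial: det(λI - A) = λ³ + 3λ² - 4
Testing integer divisors of the constant term: p(1) = 0, so (λ - 1) is a factor:
p(λ) = (λ - 1)(λ² + 4λ + 4)
λ² + 4λ + 4 = (λ + 2)²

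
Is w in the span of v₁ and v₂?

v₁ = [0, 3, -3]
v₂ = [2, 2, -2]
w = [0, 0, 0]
Yes

Form the augmented matrix and row-reduce:
[v₁|v₂|w] = 
  [  0,   2,   0]
  [  3,   2,   0]
  [ -3,  -2,   0]
Swap R1 ↔ R2
R3 → R3 + (1)·R1
REF = 
  [  3,   2,   0]
  [  0,   2,   0]
  [  0,   0,   0]

No row of the form [0 0 | nonzero], so the system is consistent. Back-substitution gives c₁ = 0, c₂ = 0: w = (0)·v₁ + (0)·v₂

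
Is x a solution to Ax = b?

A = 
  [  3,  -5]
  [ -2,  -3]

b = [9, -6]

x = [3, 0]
Yes

Ax = [9, -6] = b ✓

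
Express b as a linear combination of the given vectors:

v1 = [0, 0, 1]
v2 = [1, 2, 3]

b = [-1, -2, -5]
c1 = -2, c2 = -1

b = -2·v1 + -1·v2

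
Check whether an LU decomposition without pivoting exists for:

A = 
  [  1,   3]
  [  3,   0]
Yes.
A[1,1] = 1 ≠ 0, so Gaussian elimination proceeds without a row swap: multiplier ℓ₂₁ = (3)/(1) = 3, and U[2,2] = 0 - (3)(3) = -9.
L = 
  [  1,   0]
  [  3,   1]
U = 
  [  1,   3]
  [  0,  -9]
Check row 2 of LU: [(3)(1), (3)(3) + (-9)] = [3, 0] = row 2 of A ✓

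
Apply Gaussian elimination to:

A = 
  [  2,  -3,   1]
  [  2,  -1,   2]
Row operations:
R2 → R2 - (1)·R1

Resulting echelon form:
REF = 
  [  2,  -3,   1]
  [  0,   2,   1]

Rank = 2 (number of non-zero pivot rows).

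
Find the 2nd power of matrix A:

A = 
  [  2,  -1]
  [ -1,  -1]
A² = A·A:
A²[1,1] = (2)(2) + (-1)(-1) = 5
A²[1,2] = (2)(-1) + (-1)(-1) = -1
A²[2,1] = (-1)(2) + (-1)(-1) = -1
A²[2,2] = (-1)(-1) + (-1)(-1) = 2
A² = 
  [  5,  -1]
  [ -1,   2]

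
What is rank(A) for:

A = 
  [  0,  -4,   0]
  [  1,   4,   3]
Row reduce:
Swap R1 ↔ R2
REF = 
  [  1,   4,   3]
  [  0,  -4,   0]
Pivot columns: 1, 2 → 2 pivots.

rank(A) = 2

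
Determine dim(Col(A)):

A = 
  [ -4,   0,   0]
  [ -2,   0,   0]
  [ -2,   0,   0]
dim(Col(A)) = 1

Row reduce:
R2 → R2 - (1/2)·R1
R3 → R3 - (1/2)·R1
REF = 
  [ -4,   0,   0]
  [  0,   0,   0]
  [  0,   0,   0]
Pivot columns: 1 → 1 pivot.
dim(Col(A)) = number of pivot columns = 1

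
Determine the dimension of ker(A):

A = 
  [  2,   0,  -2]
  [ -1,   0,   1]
nullity(A) = 2

Row reduce:
R2 → R2 + (1/2)·R1
REF = 
  [  2,   0,  -2]
  [  0,   0,   0]
Pivot columns: 1 → 1 pivot.
rank(A) = 1, so nullity(A) = 3 - 1 = 2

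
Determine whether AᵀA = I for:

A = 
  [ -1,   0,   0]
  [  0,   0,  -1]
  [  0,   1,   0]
Yes

AᵀA = 
  [  1,   0,   0]
  [  0,   1,   0]
  [  0,   0,   1]
= I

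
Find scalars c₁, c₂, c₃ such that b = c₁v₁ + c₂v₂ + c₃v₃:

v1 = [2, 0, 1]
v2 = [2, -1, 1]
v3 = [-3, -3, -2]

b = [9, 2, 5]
c1 = 2, c2 = 1, c3 = -1

b = 2·v1 + 1·v2 + -1·v3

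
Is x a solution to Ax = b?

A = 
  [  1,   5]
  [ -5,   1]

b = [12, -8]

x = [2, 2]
Yes

Ax = [12, -8] = b ✓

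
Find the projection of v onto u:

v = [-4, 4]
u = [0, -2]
v·u = (-4)(0) + (4)(-2) = -8
u·u = (0)² + (-2)² = 4
proj_u(v) = (v·u / u·u) × u = (-8/4) × u = (-2) × u

proj_u(v) = [0, 4]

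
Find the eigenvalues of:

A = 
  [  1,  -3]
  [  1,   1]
λ = 1 + i√3, 1 - i√3  (≈ 1 + 1.732i, 1 - 1.732i)

tr(A) = 2, det(A) = 4
Characteristic polynomial: λ² - tr(A)λ + det(A) = λ² - 2λ + 4
λ² - 2λ + 4 = 0  ⇒  λ = (2 ± √((-2)² - 4·(4)))/2 = (2 ± √(-12))/2
  = 1 + i√3,  1 - i√3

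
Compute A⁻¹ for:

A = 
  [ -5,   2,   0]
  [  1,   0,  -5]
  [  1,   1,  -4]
det(A) = (-5)·((0)(-4) - (-5)(1)) - (2)·((1)(-4) - (-5)(1)) + (0)·((1)(1) - (0)(1))
  = (-5)(5) - (2)(1) + (0)(1)
  = -27
det(A) = -27 ≠ 0, so A is invertible.

Cofactors Cᵢⱼ = (-1)ⁱ⁺ʲ·Mᵢⱼ:
C = 
  [  5,  -1,   1]
  [  8,  20,   7]
  [-10, -25,  -2]

adj(A) = Cᵀ:
adj(A) = 
  [  5,   8, -10]
  [ -1,  20, -25]
  [  1,   7,  -2]

A⁻¹ = (-1/27) · adj(A):
A⁻¹ = 
  [ -5/27,  -8/27,  10/27]
  [  1/27, -20/27,  25/27]
  [ -1/27,  -7/27,   2/27]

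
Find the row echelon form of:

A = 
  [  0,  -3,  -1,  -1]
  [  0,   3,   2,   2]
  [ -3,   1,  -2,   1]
Row operations:
Swap R1 ↔ R3
R3 → R3 + (1)·R2

Resulting echelon form:
REF = 
  [ -3,   1,  -2,   1]
  [  0,   3,   2,   2]
  [  0,   0,   1,   1]

Rank = 3 (number of non-zero pivot rows).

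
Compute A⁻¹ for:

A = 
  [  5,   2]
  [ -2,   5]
det(A) = (5)(5) - (2)(-2) = 29
For a 2×2 matrix, A⁻¹ = (1/det(A)) · [[d, -b], [-c, a]]
    = (1/29) · [[5, -2], [2, 5]]

A⁻¹ = 
  [ 5/29, -2/29]
  [ 2/29,  5/29]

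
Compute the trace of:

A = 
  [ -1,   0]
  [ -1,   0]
-1

tr(A) = -1 + 0 = -1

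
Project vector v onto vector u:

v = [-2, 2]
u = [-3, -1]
v·u = (-2)(-3) + (2)(-1) = 4
u·u = (-3)² + (-1)² = 10
proj_u(v) = (v·u / u·u) × u = (4/10) × u = (2/5) × u

proj_u(v) = [-6/5, -2/5]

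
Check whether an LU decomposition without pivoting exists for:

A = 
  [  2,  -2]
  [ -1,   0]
Yes.
A[1,1] = 2 ≠ 0, so Gaussian elimination proceeds without a row swap: multiplier ℓ₂₁ = (-1)/(2) = -1/2, and U[2,2] = 0 - (-1/2)(-2) = -1.
L = 
  [   1,    0]
  [-1/2,    1]
U = 
  [  2,  -2]
  [  0,  -1]
Check row 2 of LU: [(-1/2)(2), (-1/2)(-2) + (-1)] = [-1, 0] = row 2 of A ✓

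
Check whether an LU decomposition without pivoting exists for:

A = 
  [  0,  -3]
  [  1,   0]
No.
A[1,1] = 0 but A[2,1] = 1 ≠ 0. Any LU with L unit lower triangular has (LU)[1,1] = U[1,1] and (LU)[2,1] = L[2,1]·U[1,1]; matching A forces U[1,1] = 0, which then forces (LU)[2,1] = 0 ≠ 1. A row swap (pivoting) is required.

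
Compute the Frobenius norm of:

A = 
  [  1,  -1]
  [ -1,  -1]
||A||_F = 2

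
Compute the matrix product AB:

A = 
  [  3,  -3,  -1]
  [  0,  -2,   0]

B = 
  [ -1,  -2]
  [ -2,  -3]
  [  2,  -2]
A is 2×3 and B is 3×2, so AB is 2×2. Each entry is (row of A)·(column of B):
AB[1,1] = (3)(-1) + (-3)(-2) + (-1)(2) = 1
AB[1,2] = (3)(-2) + (-3)(-3) + (-1)(-2) = 5
AB[2,1] = (0)(-1) + (-2)(-2) + (0)(2) = 4
AB[2,2] = (0)(-2) + (-2)(-3) + (0)(-2) = 6

AB = 
  [  1,   5]
  [  4,   6]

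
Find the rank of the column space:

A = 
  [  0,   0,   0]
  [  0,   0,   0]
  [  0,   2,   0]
Row reduce:
Swap R1 ↔ R3
REF = 
  [  0,   2,   0]
  [  0,   0,   0]
  [  0,   0,   0]
Pivot columns: 2 → 1 pivot.
dim(Col(A)) = number of pivot columns = 1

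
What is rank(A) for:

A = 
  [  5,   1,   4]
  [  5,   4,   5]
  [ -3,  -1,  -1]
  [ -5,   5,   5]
Row reduce:
R2 → R2 - (1)·R1
R3 → R3 + (3/5)·R1
R4 → R4 + (1)·R1
R3 → R3 + (2/15)·R2
R4 → R4 - (2)·R2
R4 → R4 - (105/23)·R3
REF = 
  [    5,     1,     4]
  [    0,     3,     1]
  [    0,     0, 23/15]
  [    0,     0,     0]
Pivot columns: 1, 2, 3 → 3 pivots.

rank(A) = 3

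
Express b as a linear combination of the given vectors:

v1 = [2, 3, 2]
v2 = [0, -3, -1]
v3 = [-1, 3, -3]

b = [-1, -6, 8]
c1 = -2, c2 = -3, c3 = -3

b = -2·v1 + -3·v2 + -3·v3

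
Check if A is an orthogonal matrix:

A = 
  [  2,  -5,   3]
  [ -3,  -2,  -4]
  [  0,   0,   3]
No

AᵀA = 
  [ 13,  -4,  18]
  [ -4,  29,  -7]
  [ 18,  -7,  34]
≠ I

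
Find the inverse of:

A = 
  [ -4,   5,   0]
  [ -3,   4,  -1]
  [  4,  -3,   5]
det(A) = (-4)·((4)(5) - (-1)(-3)) - (5)·((-3)(5) - (-1)(4)) + (0)·((-3)(-3) - (4)(4))
  = (-4)(17) - (5)(-11) + (0)(-7)
  = -13
det(A) = -13 ≠ 0, so A is invertible.

Cofactors Cᵢⱼ = (-1)ⁱ⁺ʲ·Mᵢⱼ:
C = 
  [ 17,  11,  -7]
  [-25, -20,   8]
  [ -5,  -4,  -1]

adj(A) = Cᵀ:
adj(A) = 
  [ 17, -25,  -5]
  [ 11, -20,  -4]
  [ -7,   8,  -1]

A⁻¹ = (-1/13) · adj(A):
A⁻¹ = 
  [-17/13,  25/13,   5/13]
  [-11/13,  20/13,   4/13]
  [  7/13,  -8/13,   1/13]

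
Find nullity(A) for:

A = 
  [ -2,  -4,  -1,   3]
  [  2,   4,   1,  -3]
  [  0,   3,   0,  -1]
nullity(A) = 2

Row reduce:
R2 → R2 + (1)·R1
Swap R2 ↔ R3
REF = 
  [ -2,  -4,  -1,   3]
  [  0,   3,   0,  -1]
  [  0,   0,   0,   0]
Pivot columns: 1, 2 → 2 pivots.
rank(A) = 2, so nullity(A) = 4 - 2 = 2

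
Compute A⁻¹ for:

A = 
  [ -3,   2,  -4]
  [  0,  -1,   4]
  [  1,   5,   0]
det(A) = (-3)·((-1)(0) - (4)(5)) - (2)·((0)(0) - (4)(1)) + (-4)·((0)(5) - (-1)(1))
  = (-3)(-20) - (2)(-4) + (-4)(1)
  = 64
det(A) = 64 ≠ 0, so A is invertible.

Cofactors Cᵢⱼ = (-1)ⁱ⁺ʲ·Mᵢⱼ:
C = 
  [-20,   4,   1]
  [-20,   4,  17]
  [  4,  12,   3]

adj(A) = Cᵀ:
adj(A) = 
  [-20, -20,   4]
  [  4,   4,  12]
  [  1,  17,   3]

A⁻¹ = (1/64) · adj(A):
A⁻¹ = 
  [-5/16, -5/16,  1/16]
  [ 1/16,  1/16,  3/16]
  [ 1/64, 17/64,  3/64]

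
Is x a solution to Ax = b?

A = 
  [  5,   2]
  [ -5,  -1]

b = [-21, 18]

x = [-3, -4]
No

Ax = [-23, 19] ≠ b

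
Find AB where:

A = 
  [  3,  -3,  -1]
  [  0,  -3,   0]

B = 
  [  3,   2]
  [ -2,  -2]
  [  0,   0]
A is 2×3 and B is 3×2, so AB is 2×2. Each entry is (row of A)·(column of B):
AB[1,1] = (3)(3) + (-3)(-2) + (-1)(0) = 15
AB[1,2] = (3)(2) + (-3)(-2) + (-1)(0) = 12
AB[2,1] = (0)(3) + (-3)(-2) + (0)(0) = 6
AB[2,2] = (0)(2) + (-3)(-2) + (0)(0) = 6

AB = 
  [ 15,  12]
  [  6,   6]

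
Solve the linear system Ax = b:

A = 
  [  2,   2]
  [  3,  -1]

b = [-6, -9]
Row reduce the augmented matrix [A|b]:
R2 → R2 - (3/2)·R1
REF = 
  [  2,   2,  -6]
  [  0,  -4,   0]

Back-substitution:
x₂ = 0 / (-4) = 0
x₁ = (-6 - (2)(0)) / 2 = -3

x = [-3, 0]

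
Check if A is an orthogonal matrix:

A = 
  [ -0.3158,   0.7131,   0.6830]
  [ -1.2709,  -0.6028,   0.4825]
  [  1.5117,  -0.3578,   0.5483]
No

AᵀA = 
  [  4.0002,   0,   0]
  [  0,   0.9999,   0]
  [  0,   0,   0.9999]
≠ I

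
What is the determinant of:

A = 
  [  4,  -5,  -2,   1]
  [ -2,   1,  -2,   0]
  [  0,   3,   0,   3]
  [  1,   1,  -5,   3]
-90

Cofactor expansion along row 1: det(A) = a₁₁M₁₁ - a₁₂M₁₂ + a₁₃M₁₃ - a₁₄M₁₄

M₁₁ = det[[1, -2, 0]; [3, 0, 3]; [1, -5, 3]]
  = (1)·((0)(3) - (3)(-5)) - (-2)·((3)(3) - (3)(1)) + (0)·((3)(-5) - (0)(1))
  = (1)(15) - (-2)(6) + (0)(-15)
  = 27
M₁₂ = det[[-2, -2, 0]; [0, 0, 3]; [1, -5, 3]]
  = (-2)·((0)(3) - (3)(-5)) - (-2)·((0)(3) - (3)(1)) + (0)·((0)(-5) - (0)(1))
  = (-2)(15) - (-2)(-3) + (0)(0)
  = -36
M₁₃ = det[[-2, 1, 0]; [0, 3, 3]; [1, 1, 3]]
  = (-2)·((3)(3) - (3)(1)) - (1)·((0)(3) - (3)(1)) + (0)·((0)(1) - (3)(1))
  = (-2)(6) - (1)(-3) + (0)(-3)
  = -9
M₁₄ = det[[-2, 1, -2]; [0, 3, 0]; [1, 1, -5]]
  = (-2)·((3)(-5) - (0)(1)) - (1)·((0)(-5) - (0)(1)) + (-2)·((0)(1) - (3)(1))
  = (-2)(-15) - (1)(0) + (-2)(-3)
  = 36

det(A) = (4)(27) - (-5)(-36) + (-2)(-9) - (1)(36) = -90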